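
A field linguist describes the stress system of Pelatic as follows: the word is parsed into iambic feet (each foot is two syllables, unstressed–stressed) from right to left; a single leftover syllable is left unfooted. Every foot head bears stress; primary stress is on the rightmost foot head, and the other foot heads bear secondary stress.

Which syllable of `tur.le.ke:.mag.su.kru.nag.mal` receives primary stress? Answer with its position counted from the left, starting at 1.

8

Parse right to left into iambic (σˈσ) feet: (tur.ˈle) (ke:.ˈmag) (su.ˈkru) (nag.ˈmal).
Foot heads (stressed positions): 2, 4, 6, 8.
End Rule Rightmost: primary stress on the rightmost head = syllable 8.
Primary stress: syllable 8 → tur.le.ke:.mag.su.kru.nag.ˈmal.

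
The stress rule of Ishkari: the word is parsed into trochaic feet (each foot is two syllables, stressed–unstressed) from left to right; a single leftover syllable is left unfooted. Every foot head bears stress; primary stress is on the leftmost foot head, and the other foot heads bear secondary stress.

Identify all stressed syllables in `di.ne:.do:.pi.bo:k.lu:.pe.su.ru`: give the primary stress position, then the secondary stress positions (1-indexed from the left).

primary 1, secondary 3, 5, 7

Parse left to right into trochaic (ˈσσ) feet: (ˈdi.ne:) (ˈdo:.pi) (ˈbo:k.lu:) (ˈpe.su) ru. Syllable 9 is left unfooted.
Foot heads (stressed positions): 1, 3, 5, 7.
End Rule Leftmost: primary stress on the leftmost head = syllable 1.
Secondary stress on 3, 5, 7: ˈdi.ne:.ˌdo:.pi.ˌbo:k.lu:.ˌpe.su.ru.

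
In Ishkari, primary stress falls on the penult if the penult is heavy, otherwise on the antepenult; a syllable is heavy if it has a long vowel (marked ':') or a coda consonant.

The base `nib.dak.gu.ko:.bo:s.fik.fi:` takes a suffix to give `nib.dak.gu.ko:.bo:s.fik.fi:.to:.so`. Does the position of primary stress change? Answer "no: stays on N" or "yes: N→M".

Base `nib.dak.gu.ko:.bo:s.fik.fi:` (7 syllables):
  Weights: 5 bo:s H, 6 fik H, 7 fi: H.
  The penult (syllable 6, fik) is heavy, so it takes stress.
  → primary stress on syllable 6.
Suffixed `nib.dak.gu.ko:.bo:s.fik.fi:.to:.so` (9 syllables):
  Weights: 7 fi: H, 8 to: H, 9 so L.
  The penult (syllable 8, to:) is heavy, so it takes stress.
  → primary stress on syllable 8.

yes: 6→8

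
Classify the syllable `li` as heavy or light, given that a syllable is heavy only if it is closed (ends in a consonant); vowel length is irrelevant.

light

`li`: short vowel, open (no coda). Open (no coda) → light.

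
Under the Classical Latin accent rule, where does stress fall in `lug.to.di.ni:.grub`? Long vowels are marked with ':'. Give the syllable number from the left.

Classical Latin: stress the penult if heavy (long vowel or closed), else the antepenult.
Weights: 3 di L, 4 ni: H, 5 grub H.
The penult (syllable 4, ni:) is heavy, so it takes stress.
Stress on syllable 4: lug.to.di.ˈni:.grub.

4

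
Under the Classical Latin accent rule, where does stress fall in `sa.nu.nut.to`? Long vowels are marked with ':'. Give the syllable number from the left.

3

Classical Latin: stress the penult if heavy (long vowel or closed), else the antepenult.
Weights: 2 nu L, 3 nut H, 4 to L.
The penult (syllable 3, nut) is heavy, so it takes stress.
Stress on syllable 3: sa.nu.ˈnut.to.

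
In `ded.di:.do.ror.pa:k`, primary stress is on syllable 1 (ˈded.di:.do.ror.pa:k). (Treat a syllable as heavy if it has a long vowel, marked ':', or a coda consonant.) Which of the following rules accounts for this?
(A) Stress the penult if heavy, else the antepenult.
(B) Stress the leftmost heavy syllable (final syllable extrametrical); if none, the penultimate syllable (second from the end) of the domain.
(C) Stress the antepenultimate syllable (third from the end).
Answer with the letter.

B

Rule A → syllable 4 (observed: 1).
Rule B → syllable 1 ✓.
Rule C → syllable 3 (observed: 1).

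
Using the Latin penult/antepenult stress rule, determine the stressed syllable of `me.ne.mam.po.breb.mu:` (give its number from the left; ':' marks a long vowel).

Classical Latin: stress the penult if heavy (long vowel or closed), else the antepenult.
Weights: 4 po L, 5 breb H, 6 mu: H.
The penult (syllable 5, breb) is heavy, so it takes stress.
Stress on syllable 5: me.ne.mam.po.ˈbreb.mu:.

5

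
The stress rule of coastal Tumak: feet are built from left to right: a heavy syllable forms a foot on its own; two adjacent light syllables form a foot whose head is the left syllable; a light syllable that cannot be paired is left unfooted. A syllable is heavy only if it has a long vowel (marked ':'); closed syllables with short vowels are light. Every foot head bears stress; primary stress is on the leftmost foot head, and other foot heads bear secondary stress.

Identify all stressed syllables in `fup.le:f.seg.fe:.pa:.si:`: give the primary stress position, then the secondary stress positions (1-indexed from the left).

primary 2, secondary 4, 5, 6

Weights: 1 fup L, 2 le:f H, 3 seg L, 4 fe: H, 5 pa: H, 6 si: H.
Parse left to right (heavy = foot alone; LL = one foot; stranded L unfooted): fup (ˈle:f) seg (ˈfe:) (ˈpa:) (ˈsi:).
Foot heads: 2, 4, 5, 6.
Primary stress on the leftmost head = syllable 2.
Secondary stress on 4, 5, 6: fup.ˈle:f.seg.ˌfe:.ˌpa:.ˌsi:.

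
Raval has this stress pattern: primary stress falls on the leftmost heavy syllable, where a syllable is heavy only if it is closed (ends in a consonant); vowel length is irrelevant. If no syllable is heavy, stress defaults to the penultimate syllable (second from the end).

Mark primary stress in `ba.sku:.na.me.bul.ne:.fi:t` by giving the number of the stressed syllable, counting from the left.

Weights: 1 ba L, 2 sku: L, 3 na L, 4 me L, 5 bul H, 6 ne: L, 7 fi:t H.
Heavy syllables in the domain: 5, 7. The leftmost is syllable 5 (bul).
Primary stress: syllable 5 → ba.sku:.na.me.ˈbul.ne:.fi:t.

5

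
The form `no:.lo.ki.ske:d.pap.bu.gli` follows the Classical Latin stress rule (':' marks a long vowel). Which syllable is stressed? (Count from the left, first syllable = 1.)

Classical Latin: stress the penult if heavy (long vowel or closed), else the antepenult.
Weights: 5 pap H, 6 bu L, 7 gli L.
The penult (syllable 6, bu) is light, so stress falls on the antepenult (syllable 5, pap).
Stress on syllable 5: no:.lo.ki.ske:d.ˈpap.bu.gli.

5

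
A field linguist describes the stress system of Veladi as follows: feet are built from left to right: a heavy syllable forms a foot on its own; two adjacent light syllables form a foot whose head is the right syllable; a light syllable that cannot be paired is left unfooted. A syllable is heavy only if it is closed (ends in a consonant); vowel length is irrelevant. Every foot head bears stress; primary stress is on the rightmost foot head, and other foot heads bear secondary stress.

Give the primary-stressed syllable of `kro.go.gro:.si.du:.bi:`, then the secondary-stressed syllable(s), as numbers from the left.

Weights: 1 kro L, 2 go L, 3 gro: L, 4 si L, 5 du: L, 6 bi: L.
Parse left to right (heavy = foot alone; LL = one foot; stranded L unfooted): (kro.ˈgo) (gro:.ˈsi) (du:.ˈbi:).
Foot heads: 2, 4, 6.
Primary stress on the rightmost head = syllable 6.
Secondary stress on 2, 4: kro.ˌgo.gro:.ˌsi.du:.ˈbi:.

primary 6, secondary 2, 4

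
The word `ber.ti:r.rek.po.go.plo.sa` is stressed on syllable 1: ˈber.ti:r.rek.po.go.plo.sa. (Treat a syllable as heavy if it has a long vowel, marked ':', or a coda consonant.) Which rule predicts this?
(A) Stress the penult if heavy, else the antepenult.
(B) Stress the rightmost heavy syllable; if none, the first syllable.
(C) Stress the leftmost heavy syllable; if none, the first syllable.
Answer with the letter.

C

Rule A → syllable 5 (observed: 1).
Rule B → syllable 3 (observed: 1).
Rule C → syllable 1 ✓.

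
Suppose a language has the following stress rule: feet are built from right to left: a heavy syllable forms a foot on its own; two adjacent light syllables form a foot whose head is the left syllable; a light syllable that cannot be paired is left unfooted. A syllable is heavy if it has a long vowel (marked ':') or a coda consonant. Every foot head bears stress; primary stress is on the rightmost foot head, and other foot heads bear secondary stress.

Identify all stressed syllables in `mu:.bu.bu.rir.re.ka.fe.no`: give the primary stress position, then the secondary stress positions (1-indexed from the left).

primary 7, secondary 1, 2, 4, 5

Weights: 1 mu: H, 2 bu L, 3 bu L, 4 rir H, 5 re L, 6 ka L, 7 fe L, 8 no L.
Parse right to left (heavy = foot alone; LL = one foot; stranded L unfooted): (ˈmu:) (ˈbu.bu) (ˈrir) (ˈre.ka) (ˈfe.no).
Foot heads: 1, 2, 4, 5, 7.
Primary stress on the rightmost head = syllable 7.
Secondary stress on 1, 2, 4, 5: ˌmu:.ˌbu.bu.ˌrir.ˌre.ka.ˈfe.no.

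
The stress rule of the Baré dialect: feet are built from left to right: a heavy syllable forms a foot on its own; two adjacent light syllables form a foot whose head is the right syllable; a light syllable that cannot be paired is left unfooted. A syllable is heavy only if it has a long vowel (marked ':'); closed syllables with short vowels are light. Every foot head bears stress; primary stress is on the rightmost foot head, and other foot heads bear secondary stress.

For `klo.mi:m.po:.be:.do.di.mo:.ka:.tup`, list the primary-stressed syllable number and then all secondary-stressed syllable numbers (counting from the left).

Weights: 1 klo L, 2 mi:m H, 3 po: H, 4 be: H, 5 do L, 6 di L, 7 mo: H, 8 ka: H, 9 tup L.
Parse left to right (heavy = foot alone; LL = one foot; stranded L unfooted): klo (ˈmi:m) (ˈpo:) (ˈbe:) (do.ˈdi) (ˈmo:) (ˈka:) tup.
Foot heads: 2, 3, 4, 6, 7, 8.
Primary stress on the rightmost head = syllable 8.
Secondary stress on 2, 3, 4, 6, 7: klo.ˌmi:m.ˌpo:.ˌbe:.do.ˌdi.ˌmo:.ˈka:.tup.

primary 8, secondary 2, 3, 4, 6, 7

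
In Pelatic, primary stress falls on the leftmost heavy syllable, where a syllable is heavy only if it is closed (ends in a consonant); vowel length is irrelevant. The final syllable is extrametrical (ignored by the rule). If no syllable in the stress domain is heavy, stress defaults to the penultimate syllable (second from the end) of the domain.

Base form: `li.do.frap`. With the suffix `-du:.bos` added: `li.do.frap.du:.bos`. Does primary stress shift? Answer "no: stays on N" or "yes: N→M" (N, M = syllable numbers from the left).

Base `li.do.frap` (3 syllables):
  The final syllable (3, frap) is extrametrical; the stress domain is syllables 1–2.
  Weights: 1 li L, 2 do L.
  No heavy syllable in the domain; default to the penultimate syllable (second from the end) of the domain = syllable 1.
  → primary stress on syllable 1.
Suffixed `li.do.frap.du:.bos` (5 syllables):
  The final syllable (5, bos) is extrametrical; the stress domain is syllables 1–4.
  Weights: 1 li L, 2 do L, 3 frap H, 4 du: L.
  Heavy syllables in the domain: 3. The leftmost is syllable 3 (frap).
  → primary stress on syllable 3.

yes: 1→3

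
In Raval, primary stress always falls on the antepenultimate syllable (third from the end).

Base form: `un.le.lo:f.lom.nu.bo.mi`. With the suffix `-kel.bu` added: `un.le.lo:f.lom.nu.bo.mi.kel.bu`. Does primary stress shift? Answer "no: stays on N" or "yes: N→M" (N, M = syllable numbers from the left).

Base `un.le.lo:f.lom.nu.bo.mi` (7 syllables):
  The word has 7 syllables; the antepenultimate syllable (third from the end) is syllable 5 (nu).
  → primary stress on syllable 5.
Suffixed `un.le.lo:f.lom.nu.bo.mi.kel.bu` (9 syllables):
  The word has 9 syllables; the antepenultimate syllable (third from the end) is syllable 7 (mi).
  → primary stress on syllable 7.

yes: 5→7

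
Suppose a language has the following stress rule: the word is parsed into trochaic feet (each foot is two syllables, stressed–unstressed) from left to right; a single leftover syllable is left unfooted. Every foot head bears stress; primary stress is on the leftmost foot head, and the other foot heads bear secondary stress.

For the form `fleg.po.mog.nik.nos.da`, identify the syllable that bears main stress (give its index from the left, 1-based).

1

Parse left to right into trochaic (ˈσσ) feet: (ˈfleg.po) (ˈmog.nik) (ˈnos.da).
Foot heads (stressed positions): 1, 3, 5.
End Rule Leftmost: primary stress on the leftmost head = syllable 1.
Primary stress: syllable 1 → ˈfleg.po.mog.nik.nos.da.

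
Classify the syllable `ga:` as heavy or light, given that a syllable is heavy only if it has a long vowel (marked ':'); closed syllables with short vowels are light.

`ga:`: long vowel, open (no coda). Long vowel → heavy.

heavy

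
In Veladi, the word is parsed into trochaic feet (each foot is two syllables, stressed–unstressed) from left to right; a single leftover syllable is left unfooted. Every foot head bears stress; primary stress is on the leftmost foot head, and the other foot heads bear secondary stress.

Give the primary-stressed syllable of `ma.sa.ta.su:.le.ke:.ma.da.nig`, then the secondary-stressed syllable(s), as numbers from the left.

Parse left to right into trochaic (ˈσσ) feet: (ˈma.sa) (ˈta.su:) (ˈle.ke:) (ˈma.da) nig. Syllable 9 is left unfooted.
Foot heads (stressed positions): 1, 3, 5, 7.
End Rule Leftmost: primary stress on the leftmost head = syllable 1.
Secondary stress on 3, 5, 7: ˈma.sa.ˌta.su:.ˌle.ke:.ˌma.da.nig.

primary 1, secondary 3, 5, 7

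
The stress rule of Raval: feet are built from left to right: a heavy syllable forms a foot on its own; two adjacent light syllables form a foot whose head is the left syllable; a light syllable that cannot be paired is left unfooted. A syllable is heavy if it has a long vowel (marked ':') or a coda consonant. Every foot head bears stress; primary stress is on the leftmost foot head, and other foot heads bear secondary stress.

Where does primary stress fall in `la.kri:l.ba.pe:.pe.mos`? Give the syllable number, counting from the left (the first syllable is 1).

Weights: 1 la L, 2 kri:l H, 3 ba L, 4 pe: H, 5 pe L, 6 mos H.
Parse left to right (heavy = foot alone; LL = one foot; stranded L unfooted): la (ˈkri:l) ba (ˈpe:) pe (ˈmos).
Foot heads: 2, 4, 6.
Primary stress on the leftmost head = syllable 2.
Primary stress: syllable 2 → la.ˈkri:l.ba.pe:.pe.mos.

2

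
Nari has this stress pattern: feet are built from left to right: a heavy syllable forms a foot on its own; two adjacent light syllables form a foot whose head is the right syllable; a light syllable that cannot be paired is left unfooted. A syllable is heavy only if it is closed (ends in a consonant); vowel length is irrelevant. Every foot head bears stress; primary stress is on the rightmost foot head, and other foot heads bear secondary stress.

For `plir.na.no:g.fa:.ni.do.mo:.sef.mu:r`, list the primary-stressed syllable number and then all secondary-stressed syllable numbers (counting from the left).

primary 9, secondary 1, 3, 5, 7, 8

Weights: 1 plir H, 2 na L, 3 no:g H, 4 fa: L, 5 ni L, 6 do L, 7 mo: L, 8 sef H, 9 mu:r H.
Parse left to right (heavy = foot alone; LL = one foot; stranded L unfooted): (ˈplir) na (ˈno:g) (fa:.ˈni) (do.ˈmo:) (ˈsef) (ˈmu:r).
Foot heads: 1, 3, 5, 7, 8, 9.
Primary stress on the rightmost head = syllable 9.
Secondary stress on 1, 3, 5, 7, 8: ˌplir.na.ˌno:g.fa:.ˌni.do.ˌmo:.ˌsef.ˈmu:r.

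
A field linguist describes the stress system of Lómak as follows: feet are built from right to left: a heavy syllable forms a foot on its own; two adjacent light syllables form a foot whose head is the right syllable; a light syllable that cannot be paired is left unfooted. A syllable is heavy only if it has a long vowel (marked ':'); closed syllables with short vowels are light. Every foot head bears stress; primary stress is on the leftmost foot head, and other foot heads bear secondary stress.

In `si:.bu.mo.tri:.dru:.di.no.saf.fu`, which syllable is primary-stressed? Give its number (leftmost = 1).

Weights: 1 si: H, 2 bu L, 3 mo L, 4 tri: H, 5 dru: H, 6 di L, 7 no L, 8 saf L, 9 fu L.
Parse right to left (heavy = foot alone; LL = one foot; stranded L unfooted): (ˈsi:) (bu.ˈmo) (ˈtri:) (ˈdru:) (di.ˈno) (saf.ˈfu).
Foot heads: 1, 3, 4, 5, 7, 9.
Primary stress on the leftmost head = syllable 1.
Primary stress: syllable 1 → ˈsi:.bu.mo.tri:.dru:.di.no.saf.fu.

1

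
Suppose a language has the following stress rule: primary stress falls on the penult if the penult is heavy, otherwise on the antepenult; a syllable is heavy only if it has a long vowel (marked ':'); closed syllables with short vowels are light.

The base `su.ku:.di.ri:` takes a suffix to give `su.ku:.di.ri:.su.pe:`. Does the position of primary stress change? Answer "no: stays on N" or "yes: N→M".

yes: 2→4

Base `su.ku:.di.ri:` (4 syllables):
  Weights: 2 ku: H, 3 di L, 4 ri: H.
  The penult (syllable 3, di) is light, so stress falls on the antepenult (syllable 2, ku:).
  → primary stress on syllable 2.
Suffixed `su.ku:.di.ri:.su.pe:` (6 syllables):
  Weights: 4 ri: H, 5 su L, 6 pe: H.
  The penult (syllable 5, su) is light, so stress falls on the antepenult (syllable 4, ri:).
  → primary stress on syllable 4.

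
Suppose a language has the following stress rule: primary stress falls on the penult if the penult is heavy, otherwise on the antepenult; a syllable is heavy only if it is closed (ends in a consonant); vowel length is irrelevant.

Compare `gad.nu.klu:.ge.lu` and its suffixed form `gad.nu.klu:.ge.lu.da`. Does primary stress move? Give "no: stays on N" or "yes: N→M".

Base `gad.nu.klu:.ge.lu` (5 syllables):
  Weights: 3 klu: L, 4 ge L, 5 lu L.
  The penult (syllable 4, ge) is light, so stress falls on the antepenult (syllable 3, klu:).
  → primary stress on syllable 3.
Suffixed `gad.nu.klu:.ge.lu.da` (6 syllables):
  Weights: 4 ge L, 5 lu L, 6 da L.
  The penult (syllable 5, lu) is light, so stress falls on the antepenult (syllable 4, ge).
  → primary stress on syllable 4.

yes: 3→4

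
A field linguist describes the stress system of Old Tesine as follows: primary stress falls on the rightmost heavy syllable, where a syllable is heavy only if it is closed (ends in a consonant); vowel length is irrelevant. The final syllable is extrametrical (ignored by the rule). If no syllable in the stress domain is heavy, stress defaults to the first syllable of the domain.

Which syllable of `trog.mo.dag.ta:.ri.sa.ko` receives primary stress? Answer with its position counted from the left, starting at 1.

The final syllable (7, ko) is extrametrical; the stress domain is syllables 1–6.
Weights: 1 trog H, 2 mo L, 3 dag H, 4 ta: L, 5 ri L, 6 sa L.
Heavy syllables in the domain: 1, 3. The rightmost is syllable 3 (dag).
Primary stress: syllable 3 → trog.mo.ˈdag.ta:.ri.sa.ko.

3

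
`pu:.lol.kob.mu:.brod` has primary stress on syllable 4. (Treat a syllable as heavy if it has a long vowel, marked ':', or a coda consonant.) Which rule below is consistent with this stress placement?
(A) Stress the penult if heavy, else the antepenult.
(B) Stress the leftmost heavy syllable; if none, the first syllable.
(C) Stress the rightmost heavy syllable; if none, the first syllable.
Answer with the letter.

Rule A → syllable 4 ✓.
Rule B → syllable 1 (observed: 4).
Rule C → syllable 5 (observed: 4).

A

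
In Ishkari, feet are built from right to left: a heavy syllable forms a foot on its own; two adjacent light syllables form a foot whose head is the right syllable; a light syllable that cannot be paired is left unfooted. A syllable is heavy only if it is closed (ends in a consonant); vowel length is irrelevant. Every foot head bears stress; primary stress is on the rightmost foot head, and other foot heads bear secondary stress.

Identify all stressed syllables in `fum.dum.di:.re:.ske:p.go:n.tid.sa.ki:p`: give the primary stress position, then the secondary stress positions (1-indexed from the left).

primary 9, secondary 1, 2, 4, 5, 6, 7

Weights: 1 fum H, 2 dum H, 3 di: L, 4 re: L, 5 ske:p H, 6 go:n H, 7 tid H, 8 sa L, 9 ki:p H.
Parse right to left (heavy = foot alone; LL = one foot; stranded L unfooted): (ˈfum) (ˈdum) (di:.ˈre:) (ˈske:p) (ˈgo:n) (ˈtid) sa (ˈki:p).
Foot heads: 1, 2, 4, 5, 6, 7, 9.
Primary stress on the rightmost head = syllable 9.
Secondary stress on 1, 2, 4, 5, 6, 7: ˌfum.ˌdum.di:.ˌre:.ˌske:p.ˌgo:n.ˌtid.sa.ˈki:p.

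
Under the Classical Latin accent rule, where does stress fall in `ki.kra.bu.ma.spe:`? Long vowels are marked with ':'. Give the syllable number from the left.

Classical Latin: stress the penult if heavy (long vowel or closed), else the antepenult.
Weights: 3 bu L, 4 ma L, 5 spe: H.
The penult (syllable 4, ma) is light, so stress falls on the antepenult (syllable 3, bu).
Stress on syllable 3: ki.kra.ˈbu.ma.spe:.

3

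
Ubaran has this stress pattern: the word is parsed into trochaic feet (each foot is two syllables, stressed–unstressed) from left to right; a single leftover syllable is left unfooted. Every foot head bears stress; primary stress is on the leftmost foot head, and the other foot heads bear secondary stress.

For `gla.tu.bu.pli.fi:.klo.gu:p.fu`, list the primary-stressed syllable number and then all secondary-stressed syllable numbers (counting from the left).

primary 1, secondary 3, 5, 7

Parse left to right into trochaic (ˈσσ) feet: (ˈgla.tu) (ˈbu.pli) (ˈfi:.klo) (ˈgu:p.fu).
Foot heads (stressed positions): 1, 3, 5, 7.
End Rule Leftmost: primary stress on the leftmost head = syllable 1.
Secondary stress on 3, 5, 7: ˈgla.tu.ˌbu.pli.ˌfi:.klo.ˌgu:p.fu.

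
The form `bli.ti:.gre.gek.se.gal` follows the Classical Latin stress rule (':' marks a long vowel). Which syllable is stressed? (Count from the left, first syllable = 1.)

4

Classical Latin: stress the penult if heavy (long vowel or closed), else the antepenult.
Weights: 4 gek H, 5 se L, 6 gal H.
The penult (syllable 5, se) is light, so stress falls on the antepenult (syllable 4, gek).
Stress on syllable 4: bli.ti:.gre.ˈgek.se.gal.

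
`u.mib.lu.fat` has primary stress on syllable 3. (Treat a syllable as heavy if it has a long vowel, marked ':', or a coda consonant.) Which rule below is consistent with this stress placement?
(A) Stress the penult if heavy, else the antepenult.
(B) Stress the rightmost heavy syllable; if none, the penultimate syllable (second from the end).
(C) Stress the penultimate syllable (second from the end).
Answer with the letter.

C

Rule A → syllable 2 (observed: 3).
Rule B → syllable 4 (observed: 3).
Rule C → syllable 3 ✓.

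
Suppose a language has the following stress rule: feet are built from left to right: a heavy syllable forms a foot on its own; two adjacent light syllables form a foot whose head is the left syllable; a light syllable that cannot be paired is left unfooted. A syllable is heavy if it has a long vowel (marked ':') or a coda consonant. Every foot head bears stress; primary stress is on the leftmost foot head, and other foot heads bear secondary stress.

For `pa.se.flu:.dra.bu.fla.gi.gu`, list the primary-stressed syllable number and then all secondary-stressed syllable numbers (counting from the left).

primary 1, secondary 3, 4, 6

Weights: 1 pa L, 2 se L, 3 flu: H, 4 dra L, 5 bu L, 6 fla L, 7 gi L, 8 gu L.
Parse left to right (heavy = foot alone; LL = one foot; stranded L unfooted): (ˈpa.se) (ˈflu:) (ˈdra.bu) (ˈfla.gi) gu.
Foot heads: 1, 3, 4, 6.
Primary stress on the leftmost head = syllable 1.
Secondary stress on 3, 4, 6: ˈpa.se.ˌflu:.ˌdra.bu.ˌfla.gi.gu.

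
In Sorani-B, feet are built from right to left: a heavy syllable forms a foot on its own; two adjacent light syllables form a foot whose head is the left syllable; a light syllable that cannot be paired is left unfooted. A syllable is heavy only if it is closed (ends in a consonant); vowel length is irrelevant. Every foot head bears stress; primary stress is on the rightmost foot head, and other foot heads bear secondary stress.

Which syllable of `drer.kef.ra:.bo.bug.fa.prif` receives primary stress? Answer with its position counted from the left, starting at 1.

7

Weights: 1 drer H, 2 kef H, 3 ra: L, 4 bo L, 5 bug H, 6 fa L, 7 prif H.
Parse right to left (heavy = foot alone; LL = one foot; stranded L unfooted): (ˈdrer) (ˈkef) (ˈra:.bo) (ˈbug) fa (ˈprif).
Foot heads: 1, 2, 3, 5, 7.
Primary stress on the rightmost head = syllable 7.
Primary stress: syllable 7 → drer.kef.ra:.bo.bug.fa.ˈprif.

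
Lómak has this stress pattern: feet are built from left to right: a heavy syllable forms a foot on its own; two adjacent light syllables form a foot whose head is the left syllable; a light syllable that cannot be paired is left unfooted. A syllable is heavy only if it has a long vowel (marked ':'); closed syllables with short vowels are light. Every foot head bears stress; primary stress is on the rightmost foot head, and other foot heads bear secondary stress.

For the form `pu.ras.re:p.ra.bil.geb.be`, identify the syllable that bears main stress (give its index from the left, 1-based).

Weights: 1 pu L, 2 ras L, 3 re:p H, 4 ra L, 5 bil L, 6 geb L, 7 be L.
Parse left to right (heavy = foot alone; LL = one foot; stranded L unfooted): (ˈpu.ras) (ˈre:p) (ˈra.bil) (ˈgeb.be).
Foot heads: 1, 3, 4, 6.
Primary stress on the rightmost head = syllable 6.
Primary stress: syllable 6 → pu.ras.re:p.ra.bil.ˈgeb.be.

6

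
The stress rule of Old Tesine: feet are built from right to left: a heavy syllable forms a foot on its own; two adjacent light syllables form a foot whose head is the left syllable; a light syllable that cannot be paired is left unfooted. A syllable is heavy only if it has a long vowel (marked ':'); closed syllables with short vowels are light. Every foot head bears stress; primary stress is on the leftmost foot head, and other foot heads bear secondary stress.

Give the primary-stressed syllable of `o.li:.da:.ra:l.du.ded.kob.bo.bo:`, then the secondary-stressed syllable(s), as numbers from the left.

primary 2, secondary 3, 4, 5, 7, 9

Weights: 1 o L, 2 li: H, 3 da: H, 4 ra:l H, 5 du L, 6 ded L, 7 kob L, 8 bo L, 9 bo: H.
Parse right to left (heavy = foot alone; LL = one foot; stranded L unfooted): o (ˈli:) (ˈda:) (ˈra:l) (ˈdu.ded) (ˈkob.bo) (ˈbo:).
Foot heads: 2, 3, 4, 5, 7, 9.
Primary stress on the leftmost head = syllable 2.
Secondary stress on 3, 4, 5, 7, 9: o.ˈli:.ˌda:.ˌra:l.ˌdu.ded.ˌkob.bo.ˌbo:.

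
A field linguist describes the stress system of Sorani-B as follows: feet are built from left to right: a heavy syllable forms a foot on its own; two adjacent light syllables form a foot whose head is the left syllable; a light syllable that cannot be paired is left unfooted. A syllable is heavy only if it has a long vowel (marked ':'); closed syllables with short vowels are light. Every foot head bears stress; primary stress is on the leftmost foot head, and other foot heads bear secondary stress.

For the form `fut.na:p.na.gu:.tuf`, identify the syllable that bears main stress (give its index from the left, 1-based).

Weights: 1 fut L, 2 na:p H, 3 na L, 4 gu: H, 5 tuf L.
Parse left to right (heavy = foot alone; LL = one foot; stranded L unfooted): fut (ˈna:p) na (ˈgu:) tuf.
Foot heads: 2, 4.
Primary stress on the leftmost head = syllable 2.
Primary stress: syllable 2 → fut.ˈna:p.na.gu:.tuf.

2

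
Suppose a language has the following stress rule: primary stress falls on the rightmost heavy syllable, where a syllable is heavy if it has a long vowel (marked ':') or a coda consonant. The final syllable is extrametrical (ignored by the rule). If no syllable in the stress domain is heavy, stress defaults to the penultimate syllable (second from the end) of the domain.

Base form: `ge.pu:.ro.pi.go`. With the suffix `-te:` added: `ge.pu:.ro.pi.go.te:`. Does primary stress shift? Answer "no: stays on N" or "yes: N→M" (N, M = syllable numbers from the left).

no: stays on 2

Base `ge.pu:.ro.pi.go` (5 syllables):
  The final syllable (5, go) is extrametrical; the stress domain is syllables 1–4.
  Weights: 1 ge L, 2 pu: H, 3 ro L, 4 pi L.
  Heavy syllables in the domain: 2. The rightmost is syllable 2 (pu:).
  → primary stress on syllable 2.
Suffixed `ge.pu:.ro.pi.go.te:` (6 syllables):
  The final syllable (6, te:) is extrametrical; the stress domain is syllables 1–5.
  Weights: 1 ge L, 2 pu: H, 3 ro L, 4 pi L, 5 go L.
  Heavy syllables in the domain: 2. The rightmost is syllable 2 (pu:).
  → primary stress on syllable 2.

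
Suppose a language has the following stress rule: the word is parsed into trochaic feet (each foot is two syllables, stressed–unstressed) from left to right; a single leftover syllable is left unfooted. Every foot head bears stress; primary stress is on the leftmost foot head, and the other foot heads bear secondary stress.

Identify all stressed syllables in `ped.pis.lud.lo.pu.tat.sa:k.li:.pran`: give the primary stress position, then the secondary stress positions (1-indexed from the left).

Parse left to right into trochaic (ˈσσ) feet: (ˈped.pis) (ˈlud.lo) (ˈpu.tat) (ˈsa:k.li:) pran. Syllable 9 is left unfooted.
Foot heads (stressed positions): 1, 3, 5, 7.
End Rule Leftmost: primary stress on the leftmost head = syllable 1.
Secondary stress on 3, 5, 7: ˈped.pis.ˌlud.lo.ˌpu.tat.ˌsa:k.li:.pran.

primary 1, secondary 3, 5, 7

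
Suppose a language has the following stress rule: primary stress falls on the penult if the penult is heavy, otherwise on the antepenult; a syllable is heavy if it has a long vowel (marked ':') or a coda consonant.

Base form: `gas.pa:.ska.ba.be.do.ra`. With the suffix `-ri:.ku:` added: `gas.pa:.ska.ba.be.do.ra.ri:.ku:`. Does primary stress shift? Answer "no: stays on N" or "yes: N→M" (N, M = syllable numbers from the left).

Base `gas.pa:.ska.ba.be.do.ra` (7 syllables):
  Weights: 5 be L, 6 do L, 7 ra L.
  The penult (syllable 6, do) is light, so stress falls on the antepenult (syllable 5, be).
  → primary stress on syllable 5.
Suffixed `gas.pa:.ska.ba.be.do.ra.ri:.ku:` (9 syllables):
  Weights: 7 ra L, 8 ri: H, 9 ku: H.
  The penult (syllable 8, ri:) is heavy, so it takes stress.
  → primary stress on syllable 8.

yes: 5→8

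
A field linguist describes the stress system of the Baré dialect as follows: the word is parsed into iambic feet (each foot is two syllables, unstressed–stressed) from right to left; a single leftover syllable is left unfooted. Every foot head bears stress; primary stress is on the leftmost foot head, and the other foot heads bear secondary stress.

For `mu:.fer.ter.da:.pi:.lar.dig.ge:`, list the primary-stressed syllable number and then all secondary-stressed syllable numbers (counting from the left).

Parse right to left into iambic (σˈσ) feet: (mu:.ˈfer) (ter.ˈda:) (pi:.ˈlar) (dig.ˈge:).
Foot heads (stressed positions): 2, 4, 6, 8.
End Rule Leftmost: primary stress on the leftmost head = syllable 2.
Secondary stress on 4, 6, 8: mu:.ˈfer.ter.ˌda:.pi:.ˌlar.dig.ˌge:.

primary 2, secondary 4, 6, 8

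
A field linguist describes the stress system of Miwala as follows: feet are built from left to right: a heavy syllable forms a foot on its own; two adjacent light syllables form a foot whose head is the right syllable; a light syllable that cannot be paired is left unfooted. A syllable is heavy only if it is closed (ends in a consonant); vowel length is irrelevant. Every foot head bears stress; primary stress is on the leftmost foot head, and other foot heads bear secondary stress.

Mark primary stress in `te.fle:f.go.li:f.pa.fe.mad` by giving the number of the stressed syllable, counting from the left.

Weights: 1 te L, 2 fle:f H, 3 go L, 4 li:f H, 5 pa L, 6 fe L, 7 mad H.
Parse left to right (heavy = foot alone; LL = one foot; stranded L unfooted): te (ˈfle:f) go (ˈli:f) (pa.ˈfe) (ˈmad).
Foot heads: 2, 4, 6, 7.
Primary stress on the leftmost head = syllable 2.
Primary stress: syllable 2 → te.ˈfle:f.go.li:f.pa.fe.mad.

2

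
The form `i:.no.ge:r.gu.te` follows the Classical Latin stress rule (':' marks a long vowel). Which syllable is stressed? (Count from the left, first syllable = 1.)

Classical Latin: stress the penult if heavy (long vowel or closed), else the antepenult.
Weights: 3 ge:r H, 4 gu L, 5 te L.
The penult (syllable 4, gu) is light, so stress falls on the antepenult (syllable 3, ge:r).
Stress on syllable 3: i:.no.ˈge:r.gu.te.

3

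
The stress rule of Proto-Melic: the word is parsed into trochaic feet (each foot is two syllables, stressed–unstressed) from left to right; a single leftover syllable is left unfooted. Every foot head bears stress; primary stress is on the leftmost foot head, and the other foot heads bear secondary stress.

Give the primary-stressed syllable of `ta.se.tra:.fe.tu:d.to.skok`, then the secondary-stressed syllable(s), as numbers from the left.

Parse left to right into trochaic (ˈσσ) feet: (ˈta.se) (ˈtra:.fe) (ˈtu:d.to) skok. Syllable 7 is left unfooted.
Foot heads (stressed positions): 1, 3, 5.
End Rule Leftmost: primary stress on the leftmost head = syllable 1.
Secondary stress on 3, 5: ˈta.se.ˌtra:.fe.ˌtu:d.to.skok.

primary 1, secondary 3, 5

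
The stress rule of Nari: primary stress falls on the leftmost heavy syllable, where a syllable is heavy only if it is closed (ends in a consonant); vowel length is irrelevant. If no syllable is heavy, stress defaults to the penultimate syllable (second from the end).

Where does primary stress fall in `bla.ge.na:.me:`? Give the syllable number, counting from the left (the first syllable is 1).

3

Weights: 1 bla L, 2 ge L, 3 na: L, 4 me: L.
No heavy syllable in the domain; default to the penultimate syllable (second from the end) = syllable 3.
Primary stress: syllable 3 → bla.ge.ˈna:.me:.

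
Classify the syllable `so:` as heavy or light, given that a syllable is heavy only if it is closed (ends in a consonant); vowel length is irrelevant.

light

`so:`: long vowel, open (no coda). Open (no coda) → light.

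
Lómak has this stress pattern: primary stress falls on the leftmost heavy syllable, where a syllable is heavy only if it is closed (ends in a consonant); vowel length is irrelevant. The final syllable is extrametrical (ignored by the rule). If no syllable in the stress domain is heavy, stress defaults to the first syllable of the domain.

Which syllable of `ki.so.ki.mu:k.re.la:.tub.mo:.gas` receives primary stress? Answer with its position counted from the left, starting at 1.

The final syllable (9, gas) is extrametrical; the stress domain is syllables 1–8.
Weights: 1 ki L, 2 so L, 3 ki L, 4 mu:k H, 5 re L, 6 la: L, 7 tub H, 8 mo: L.
Heavy syllables in the domain: 4, 7. The leftmost is syllable 4 (mu:k).
Primary stress: syllable 4 → ki.so.ki.ˈmu:k.re.la:.tub.mo:.gas.

4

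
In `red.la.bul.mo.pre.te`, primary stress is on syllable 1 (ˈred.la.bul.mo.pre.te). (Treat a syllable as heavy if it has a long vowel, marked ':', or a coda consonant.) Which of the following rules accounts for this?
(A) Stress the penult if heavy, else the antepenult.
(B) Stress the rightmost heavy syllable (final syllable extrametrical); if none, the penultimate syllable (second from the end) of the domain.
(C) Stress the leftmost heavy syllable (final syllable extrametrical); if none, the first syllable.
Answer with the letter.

C

Rule A → syllable 4 (observed: 1).
Rule B → syllable 3 (observed: 1).
Rule C → syllable 1 ✓.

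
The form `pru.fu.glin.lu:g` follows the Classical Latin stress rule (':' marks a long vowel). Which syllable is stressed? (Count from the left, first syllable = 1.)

Classical Latin: stress the penult if heavy (long vowel or closed), else the antepenult.
Weights: 2 fu L, 3 glin H, 4 lu:g H.
The penult (syllable 3, glin) is heavy, so it takes stress.
Stress on syllable 3: pru.fu.ˈglin.lu:g.

3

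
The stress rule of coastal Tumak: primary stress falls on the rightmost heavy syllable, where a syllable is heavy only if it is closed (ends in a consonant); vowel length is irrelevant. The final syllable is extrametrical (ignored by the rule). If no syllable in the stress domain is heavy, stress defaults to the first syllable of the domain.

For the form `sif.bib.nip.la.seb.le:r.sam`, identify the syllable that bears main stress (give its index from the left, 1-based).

The final syllable (7, sam) is extrametrical; the stress domain is syllables 1–6.
Weights: 1 sif H, 2 bib H, 3 nip H, 4 la L, 5 seb H, 6 le:r H.
Heavy syllables in the domain: 1, 2, 3, 5, 6. The rightmost is syllable 6 (le:r).
Primary stress: syllable 6 → sif.bib.nip.la.seb.ˈle:r.sam.

6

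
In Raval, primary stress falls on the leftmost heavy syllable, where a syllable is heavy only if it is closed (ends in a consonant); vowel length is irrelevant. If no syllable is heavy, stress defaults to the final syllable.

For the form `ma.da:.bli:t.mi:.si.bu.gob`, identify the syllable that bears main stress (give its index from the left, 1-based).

Weights: 1 ma L, 2 da: L, 3 bli:t H, 4 mi: L, 5 si L, 6 bu L, 7 gob H.
Heavy syllables in the domain: 3, 7. The leftmost is syllable 3 (bli:t).
Primary stress: syllable 3 → ma.da:.ˈbli:t.mi:.si.bu.gob.

3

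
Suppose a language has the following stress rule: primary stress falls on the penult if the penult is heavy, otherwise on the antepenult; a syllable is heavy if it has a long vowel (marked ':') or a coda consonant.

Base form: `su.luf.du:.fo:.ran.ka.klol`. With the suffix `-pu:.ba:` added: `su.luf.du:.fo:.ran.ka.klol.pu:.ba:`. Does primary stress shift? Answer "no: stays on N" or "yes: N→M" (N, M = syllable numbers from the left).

yes: 5→8

Base `su.luf.du:.fo:.ran.ka.klol` (7 syllables):
  Weights: 5 ran H, 6 ka L, 7 klol H.
  The penult (syllable 6, ka) is light, so stress falls on the antepenult (syllable 5, ran).
  → primary stress on syllable 5.
Suffixed `su.luf.du:.fo:.ran.ka.klol.pu:.ba:` (9 syllables):
  Weights: 7 klol H, 8 pu: H, 9 ba: H.
  The penult (syllable 8, pu:) is heavy, so it takes stress.
  → primary stress on syllable 8.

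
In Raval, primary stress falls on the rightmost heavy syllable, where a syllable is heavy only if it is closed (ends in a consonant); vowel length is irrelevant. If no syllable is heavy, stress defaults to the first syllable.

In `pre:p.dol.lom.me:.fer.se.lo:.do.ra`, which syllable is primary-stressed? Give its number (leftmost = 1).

5

Weights: 1 pre:p H, 2 dol H, 3 lom H, 4 me: L, 5 fer H, 6 se L, 7 lo: L, 8 do L, 9 ra L.
Heavy syllables in the domain: 1, 2, 3, 5. The rightmost is syllable 5 (fer).
Primary stress: syllable 5 → pre:p.dol.lom.me:.ˈfer.se.lo:.do.ra.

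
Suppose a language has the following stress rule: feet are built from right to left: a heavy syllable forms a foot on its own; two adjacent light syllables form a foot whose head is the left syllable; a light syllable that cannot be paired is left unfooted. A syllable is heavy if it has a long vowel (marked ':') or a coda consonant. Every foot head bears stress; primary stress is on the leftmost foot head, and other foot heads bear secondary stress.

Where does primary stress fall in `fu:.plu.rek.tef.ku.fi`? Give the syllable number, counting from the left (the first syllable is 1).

1

Weights: 1 fu: H, 2 plu L, 3 rek H, 4 tef H, 5 ku L, 6 fi L.
Parse right to left (heavy = foot alone; LL = one foot; stranded L unfooted): (ˈfu:) plu (ˈrek) (ˈtef) (ˈku.fi).
Foot heads: 1, 3, 4, 5.
Primary stress on the leftmost head = syllable 1.
Primary stress: syllable 1 → ˈfu:.plu.rek.tef.ku.fi.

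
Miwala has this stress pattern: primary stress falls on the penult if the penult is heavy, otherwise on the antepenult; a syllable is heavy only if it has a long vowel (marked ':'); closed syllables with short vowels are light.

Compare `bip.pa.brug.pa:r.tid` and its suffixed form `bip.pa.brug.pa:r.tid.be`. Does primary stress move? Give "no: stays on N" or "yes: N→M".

no: stays on 4

Base `bip.pa.brug.pa:r.tid` (5 syllables):
  Weights: 3 brug L, 4 pa:r H, 5 tid L.
  The penult (syllable 4, pa:r) is heavy, so it takes stress.
  → primary stress on syllable 4.
Suffixed `bip.pa.brug.pa:r.tid.be` (6 syllables):
  Weights: 4 pa:r H, 5 tid L, 6 be L.
  The penult (syllable 5, tid) is light, so stress falls on the antepenult (syllable 4, pa:r).
  → primary stress on syllable 4.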